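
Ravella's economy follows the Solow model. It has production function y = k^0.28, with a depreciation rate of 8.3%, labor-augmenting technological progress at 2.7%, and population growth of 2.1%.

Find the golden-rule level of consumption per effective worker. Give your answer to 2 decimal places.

At the golden rule, f'(k) = n + g + δ, so α·k^(α−1) = n + g + δ and k_gold = (α/(n + g + δ))^(1/(1−α)).
k_gold = (0.28/0.131)^(1/0.72) = 2.1374^1.3889 ≈ 2.8720
c_gold = f(k_gold) − (n + g + δ)·k_gold = 1.3437 − 0.131×2.8720 ≈ 0.9675

c_gold ≈ 0.97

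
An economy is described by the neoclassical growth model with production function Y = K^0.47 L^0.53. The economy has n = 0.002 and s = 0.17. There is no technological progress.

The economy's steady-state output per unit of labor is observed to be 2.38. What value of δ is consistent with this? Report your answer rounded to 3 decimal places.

In steady state, investment equals break-even investment: s·k^α = (n + δ)·k.
Since y* = [s/(n + δ)]^(α/(1−α)), we have s/(n + δ) = (y*)^((1−α)/α) = 2.38^1.1277 = 2.6587.
Therefore n + δ = s / 2.6587 = 0.17 / 2.6587 = 0.0639, so δ = 0.0639 − 0.002 = 0.0619.

δ ≈ 0.062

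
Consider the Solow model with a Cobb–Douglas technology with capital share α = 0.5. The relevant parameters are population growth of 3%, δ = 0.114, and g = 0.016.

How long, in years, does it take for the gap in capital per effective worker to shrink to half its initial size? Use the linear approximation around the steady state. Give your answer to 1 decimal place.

Near the steady state the convergence rate is λ = (1 − α)(n + g + δ).
λ = (1 − 0.5) × 0.160 = 0.5 × 0.160 = 0.0800
Half-life = ln 2 / λ = 0.6931 / 0.0800 ≈ 8.66 years

t_½ ≈ 8.7 years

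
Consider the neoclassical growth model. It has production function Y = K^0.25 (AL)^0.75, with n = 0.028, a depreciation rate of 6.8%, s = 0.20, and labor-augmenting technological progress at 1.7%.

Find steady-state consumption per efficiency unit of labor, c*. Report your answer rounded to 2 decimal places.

c* = 0.97

In steady state, investment equals break-even investment: s·k^α = (n + g + δ)·k.
Dividing both sides by k: k^(1−α) = s / (n + g + δ).
k^0.75 = 0.20 / (0.028 + 0.017 + 0.068) = 0.20 / 0.113 = 1.7699
k* = 1.7699^(1/0.75) ≈ 2.1409
y* = (k*)^α = 2.1409^0.25 ≈ 1.2096
c* = (1 − s)·y* = (1 − 0.20) × 1.2096 ≈ 0.9677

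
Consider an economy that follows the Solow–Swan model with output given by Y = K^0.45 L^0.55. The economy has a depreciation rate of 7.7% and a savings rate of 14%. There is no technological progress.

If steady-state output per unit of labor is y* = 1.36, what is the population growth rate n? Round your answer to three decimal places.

n ≈ 0.019

Steady state requires s·f(k) = (n + δ)·k, i.e. s·k^α = (n + δ)·k.
Since y* = [s/(n + δ)]^(α/(1−α)), we have s/(n + δ) = (y*)^((1−α)/α) = 1.36^1.2222 = 1.4562.
Therefore n + δ = s / 1.4562 = 0.14 / 1.4562 = 0.0961, so n = 0.0961 − 0.077 = 0.0191.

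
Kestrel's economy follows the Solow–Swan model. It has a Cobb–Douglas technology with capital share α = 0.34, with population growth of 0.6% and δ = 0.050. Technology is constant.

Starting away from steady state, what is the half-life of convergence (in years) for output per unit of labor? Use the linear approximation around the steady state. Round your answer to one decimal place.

Near the steady state the convergence rate is λ = (1 − α)(n + δ).
λ = (1 − 0.34) × 0.056 = 0.66 × 0.056 = 0.03696
Half-life = ln 2 / λ = 0.6931 / 0.03696 ≈ 18.75 years

half-life ≈ 18.8 years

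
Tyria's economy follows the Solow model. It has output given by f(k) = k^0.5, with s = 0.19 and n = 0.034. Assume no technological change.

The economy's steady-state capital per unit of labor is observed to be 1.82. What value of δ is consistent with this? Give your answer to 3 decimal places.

δ ≈ 0.107

In steady state, investment equals break-even investment: s·k^α = (n + δ)·k.
So s / (n + δ) = (k*)^(1−α) = 1.82^0.5 = 1.3491.
Therefore n + δ = s / 1.3491 = 0.19 / 1.3491 = 0.1408, so δ = 0.1408 − 0.034 = 0.1068.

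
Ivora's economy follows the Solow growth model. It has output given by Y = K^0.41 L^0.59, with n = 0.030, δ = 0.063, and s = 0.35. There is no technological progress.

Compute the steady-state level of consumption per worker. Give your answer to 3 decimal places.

c* ≈ 1.633

In steady state, investment equals break-even investment: s·k^α = (n + δ)·k.
Rearranging, k^(1−α) = s / (n + δ).
k^0.59 = 0.35 / (0.030 + 0.063) = 0.35 / 0.093 = 3.7634
k* = 3.7634^(1/0.59) ≈ 9.4528
y* = (k*)^α = 9.4528^0.41 ≈ 2.5118
c* = (1 − s)·y* = (1 − 0.35) × 2.5118 ≈ 1.6327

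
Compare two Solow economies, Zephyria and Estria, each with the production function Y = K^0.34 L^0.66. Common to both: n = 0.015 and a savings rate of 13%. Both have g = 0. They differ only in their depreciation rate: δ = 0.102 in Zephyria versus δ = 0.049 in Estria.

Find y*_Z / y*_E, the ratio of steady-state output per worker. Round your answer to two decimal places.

ratio ≈ 0.73

Steady-state y* = [s/(n + δ)]^(α/(1−α)), so the ratio is [ (s_Z/(n + δ)_Z) / (s_E/(n + δ)_E) ]^0.5152.
s_Z/(n + δ)_Z = 0.13/0.117 = 1.1111; s_E/(n + δ)_E = 0.13/0.064 = 2.0313.
Ratio = (1.1111/2.0313)^0.5152 = 0.5470^0.5152 ≈ 0.7328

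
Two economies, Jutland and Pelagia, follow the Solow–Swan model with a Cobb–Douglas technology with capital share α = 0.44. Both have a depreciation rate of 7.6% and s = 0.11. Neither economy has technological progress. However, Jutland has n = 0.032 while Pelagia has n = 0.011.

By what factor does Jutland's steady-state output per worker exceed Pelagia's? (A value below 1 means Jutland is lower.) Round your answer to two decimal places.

Steady-state y* = [s/(n + δ)]^(α/(1−α)), so the ratio is [ (s_J/(n + δ)_J) / (s_P/(n + δ)_P) ]^0.7857.
s_J/(n + δ)_J = 0.11/0.108 = 1.0185; s_P/(n + δ)_P = 0.11/0.087 = 1.2644.
Ratio = (1.0185/1.2644)^0.7857 = 0.8055^0.7857 ≈ 0.8437

ratio ≈ 0.84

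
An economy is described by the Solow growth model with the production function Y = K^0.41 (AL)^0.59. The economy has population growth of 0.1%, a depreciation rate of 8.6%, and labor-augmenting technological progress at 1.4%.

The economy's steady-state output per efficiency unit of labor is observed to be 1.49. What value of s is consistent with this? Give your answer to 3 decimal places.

In steady state, investment equals break-even investment: s·k^α = (n + g + δ)·k.
Since y* = [s/(n + g + δ)]^(α/(1−α)), we have s/(n + g + δ) = (y*)^((1−α)/α) = 1.49^1.439 = 1.7751.
Therefore s = 1.7751 × (n + g + δ) = 1.7751 × 0.101 = 0.1793.

s ≈ 0.179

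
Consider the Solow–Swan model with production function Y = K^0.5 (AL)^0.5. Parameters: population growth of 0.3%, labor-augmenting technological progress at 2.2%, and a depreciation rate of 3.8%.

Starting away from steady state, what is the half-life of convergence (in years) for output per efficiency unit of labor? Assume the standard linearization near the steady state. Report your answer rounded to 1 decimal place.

about 22.0 years

Near the steady state the convergence rate is λ = (1 − α)(n + g + δ).
λ = (1 − 0.5) × 0.063 = 0.5 × 0.063 = 0.0315
Half-life = ln 2 / λ = 0.6931 / 0.0315 ≈ 22.00 years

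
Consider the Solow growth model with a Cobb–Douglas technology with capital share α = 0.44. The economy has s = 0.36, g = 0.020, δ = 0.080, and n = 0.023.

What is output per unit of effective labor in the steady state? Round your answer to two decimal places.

At the steady state, Δk = 0, so s·k^α = (n + g + δ)·k.
Rearranging, k^(1−α) = s / (n + g + δ).
k^0.56 = 0.36 / (0.023 + 0.020 + 0.080) = 0.36 / 0.123 = 2.9268
k* = 2.9268^(1/0.56) ≈ 6.8053
y* = (k*)^α = 6.8053^0.44 ≈ 2.3252

y* = 2.33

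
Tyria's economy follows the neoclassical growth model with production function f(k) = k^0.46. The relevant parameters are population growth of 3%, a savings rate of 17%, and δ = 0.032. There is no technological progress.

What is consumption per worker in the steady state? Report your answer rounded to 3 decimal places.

c* ≈ 1.960

In steady state, investment equals break-even investment: s·k^α = (n + δ)·k.
Dividing both sides by k: k^(1−α) = s / (n + δ).
k^0.54 = 0.17 / (0.030 + 0.032) = 0.17 / 0.062 = 2.7419
k* = 2.7419^(1/0.54) ≈ 6.4745
y* = (k*)^α = 6.4745^0.46 ≈ 2.3613
c* = (1 − s)·y* = (1 − 0.17) × 2.3613 ≈ 1.9599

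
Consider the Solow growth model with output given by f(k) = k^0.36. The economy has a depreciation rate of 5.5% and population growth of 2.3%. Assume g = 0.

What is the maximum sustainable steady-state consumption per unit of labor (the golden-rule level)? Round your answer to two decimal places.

At the golden rule, f'(k) = n + δ, so α·k^(α−1) = n + δ and k_gold = (α/(n + δ))^(1/(1−α)).
k_gold = (0.36/0.078)^(1/0.64) = 4.6154^1.5625 ≈ 10.9101
c_gold = f(k_gold) − (n + δ)·k_gold = 2.3638 − 0.078×10.9101 ≈ 1.5128

c_gold ≈ 1.51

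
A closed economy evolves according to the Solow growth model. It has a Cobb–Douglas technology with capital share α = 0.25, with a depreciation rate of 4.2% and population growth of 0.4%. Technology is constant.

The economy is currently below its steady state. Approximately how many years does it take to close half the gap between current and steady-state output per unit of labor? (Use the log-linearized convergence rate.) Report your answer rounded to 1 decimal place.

t_½ ≈ 20.1 years

Near the steady state the convergence rate is λ = (1 − α)(n + δ).
λ = (1 − 0.25) × 0.046 = 0.75 × 0.046 = 0.0345
Half-life = ln 2 / λ = 0.6931 / 0.0345 ≈ 20.09 years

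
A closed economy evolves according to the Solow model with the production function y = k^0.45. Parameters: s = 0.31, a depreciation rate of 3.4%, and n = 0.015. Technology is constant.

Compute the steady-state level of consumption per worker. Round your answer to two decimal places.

c* = 3.12

Steady state requires s·f(k) = (n + δ)·k, i.e. s·k^α = (n + δ)·k.
Rearranging, k^(1−α) = s / (n + δ).
k^0.55 = 0.31 / (0.015 + 0.034) = 0.31 / 0.049 = 6.3265
k* = 6.3265^(1/0.55) ≈ 28.6194
y* = (k*)^α = 28.6194^0.45 ≈ 4.5237
c* = (1 − s)·y* = (1 − 0.31) × 4.5237 ≈ 3.1214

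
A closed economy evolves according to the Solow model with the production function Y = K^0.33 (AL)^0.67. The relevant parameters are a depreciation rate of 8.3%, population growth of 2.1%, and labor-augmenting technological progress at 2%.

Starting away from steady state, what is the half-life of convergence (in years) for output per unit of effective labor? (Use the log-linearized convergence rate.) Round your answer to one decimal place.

Near the steady state the convergence rate is λ = (1 − α)(n + g + δ).
λ = (1 − 0.33) × 0.124 = 0.67 × 0.124 = 0.08308
Half-life = ln 2 / λ = 0.6931 / 0.08308 ≈ 8.34 years

t_½ ≈ 8.3 years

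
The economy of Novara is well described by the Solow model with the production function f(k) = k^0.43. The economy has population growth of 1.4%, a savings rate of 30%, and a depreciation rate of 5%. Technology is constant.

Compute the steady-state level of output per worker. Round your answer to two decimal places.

Steady state requires s·f(k) = (n + δ)·k, i.e. s·k^α = (n + δ)·k.
Rearranging, k^(1−α) = s / (n + δ).
k^0.57 = 0.30 / (0.014 + 0.050) = 0.30 / 0.064 = 4.6875
k* = 4.6875^(1/0.57) ≈ 15.0345
y* = (k*)^α = 15.0345^0.43 ≈ 3.2074

y* = 3.21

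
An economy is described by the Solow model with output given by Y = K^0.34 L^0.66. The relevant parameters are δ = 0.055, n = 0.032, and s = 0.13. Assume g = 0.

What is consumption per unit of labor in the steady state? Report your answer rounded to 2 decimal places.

c* = 1.07

In steady state, investment equals break-even investment: s·k^α = (n + δ)·k.
Dividing both sides by k: k^(1−α) = s / (n + δ).
k^0.66 = 0.13 / (0.032 + 0.055) = 0.13 / 0.087 = 1.4943
k* = 1.4943^(1/0.66) ≈ 1.8378
y* = (k*)^α = 1.8378^0.34 ≈ 1.2299
c* = (1 − s)·y* = (1 − 0.13) × 1.2299 ≈ 1.0700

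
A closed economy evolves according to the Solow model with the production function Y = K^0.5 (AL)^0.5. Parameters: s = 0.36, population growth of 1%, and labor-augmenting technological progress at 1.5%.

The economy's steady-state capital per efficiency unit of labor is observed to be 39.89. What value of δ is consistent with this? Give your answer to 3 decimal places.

In steady state, investment equals break-even investment: s·k^α = (n + g + δ)·k.
So s / (n + g + δ) = (k*)^(1−α) = 39.89^0.5 = 6.3159.
Therefore n + g + δ = s / 6.3159 = 0.36 / 6.3159 = 0.0570, so δ = 0.0570 − 0.025 = 0.0320.

δ ≈ 0.032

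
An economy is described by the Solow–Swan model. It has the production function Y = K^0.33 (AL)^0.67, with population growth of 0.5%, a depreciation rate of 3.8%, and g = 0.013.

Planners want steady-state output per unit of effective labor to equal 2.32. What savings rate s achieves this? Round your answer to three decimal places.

In steady state, investment equals break-even investment: s·k^α = (n + g + δ)·k.
Since y* = [s/(n + g + δ)]^(α/(1−α)), we have s/(n + g + δ) = (y*)^((1−α)/α) = 2.32^2.0303 = 5.5214.
Therefore s = 5.5214 × (n + g + δ) = 5.5214 × 0.056 = 0.3092.

s ≈ 0.309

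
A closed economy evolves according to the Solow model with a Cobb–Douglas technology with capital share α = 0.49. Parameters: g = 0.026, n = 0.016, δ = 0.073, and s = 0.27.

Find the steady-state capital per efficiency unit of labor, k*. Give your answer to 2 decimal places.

At the steady state, Δk = 0, so s·k^α = (n + g + δ)·k.
Dividing both sides by k: k^(1−α) = s / (n + g + δ).
k^0.51 = 0.27 / (0.016 + 0.026 + 0.073) = 0.27 / 0.115 = 2.3478
k* = 2.3478^(1/0.51) ≈ 5.3307

k* = 5.33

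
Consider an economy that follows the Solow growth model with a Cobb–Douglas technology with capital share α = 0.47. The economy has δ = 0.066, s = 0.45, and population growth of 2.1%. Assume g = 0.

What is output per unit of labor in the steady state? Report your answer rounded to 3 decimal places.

y* = 4.294

At the steady state, Δk = 0, so s·k^α = (n + δ)·k.
Rearranging, k^(1−α) = s / (n + δ).
k^0.53 = 0.45 / (0.021 + 0.066) = 0.45 / 0.087 = 5.1724
k* = 5.1724^(1/0.53) ≈ 22.2121
y* = (k*)^α = 22.2121^0.47 ≈ 4.2943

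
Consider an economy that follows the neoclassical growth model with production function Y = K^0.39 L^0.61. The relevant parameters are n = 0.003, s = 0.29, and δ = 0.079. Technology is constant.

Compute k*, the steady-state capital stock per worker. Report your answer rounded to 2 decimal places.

In steady state, investment equals break-even investment: s·k^α = (n + δ)·k.
Rearranging, k^(1−α) = s / (n + δ).
k^0.61 = 0.29 / (0.003 + 0.079) = 0.29 / 0.082 = 3.5366
k* = 3.5366^(1/0.61) ≈ 7.9309

k* = 7.93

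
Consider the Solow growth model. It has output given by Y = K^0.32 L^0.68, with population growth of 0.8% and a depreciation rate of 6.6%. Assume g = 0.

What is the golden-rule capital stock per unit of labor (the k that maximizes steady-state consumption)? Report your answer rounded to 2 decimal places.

k_gold ≈ 8.61

The golden rule sets f'(k) = n + δ, i.e. α·k^(α−1) = n + δ.
So k^(1−α) = α / (n + δ) = 0.32 / 0.074 = 4.3243.
k_gold = 4.3243^(1/0.68) ≈ 8.6133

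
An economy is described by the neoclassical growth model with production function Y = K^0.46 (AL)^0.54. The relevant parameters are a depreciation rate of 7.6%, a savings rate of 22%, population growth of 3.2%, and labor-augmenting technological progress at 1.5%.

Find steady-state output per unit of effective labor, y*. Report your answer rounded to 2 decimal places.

At the steady state, Δk = 0, so s·k^α = (n + g + δ)·k.
Rearranging, k^(1−α) = s / (n + g + δ).
k^0.54 = 0.22 / (0.032 + 0.015 + 0.076) = 0.22 / 0.123 = 1.7886
k* = 1.7886^(1/0.54) ≈ 2.9351
y* = (k*)^α = 2.9351^0.46 ≈ 1.6410

y* = 1.64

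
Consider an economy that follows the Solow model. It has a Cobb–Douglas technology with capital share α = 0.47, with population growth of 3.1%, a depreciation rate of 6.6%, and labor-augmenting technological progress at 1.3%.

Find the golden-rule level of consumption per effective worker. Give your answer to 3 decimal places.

At the golden rule, f'(k) = n + g + δ, so α·k^(α−1) = n + g + δ and k_gold = (α/(n + g + δ))^(1/(1−α)).
k_gold = (0.47/0.110)^(1/0.53) = 4.2727^1.8868 ≈ 15.4885
c_gold = f(k_gold) − (n + g + δ)·k_gold = 3.6250 − 0.110×15.4885 ≈ 1.9213

c_gold ≈ 1.921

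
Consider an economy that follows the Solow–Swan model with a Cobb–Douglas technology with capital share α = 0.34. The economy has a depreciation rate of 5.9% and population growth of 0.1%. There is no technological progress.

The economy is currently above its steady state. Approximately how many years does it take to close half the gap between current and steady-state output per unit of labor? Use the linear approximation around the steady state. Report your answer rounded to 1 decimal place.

Near the steady state the convergence rate is λ = (1 − α)(n + δ).
λ = (1 − 0.34) × 0.060 = 0.66 × 0.060 = 0.0396
Half-life = ln 2 / λ = 0.6931 / 0.0396 ≈ 17.50 years

t_½ ≈ 17.5 years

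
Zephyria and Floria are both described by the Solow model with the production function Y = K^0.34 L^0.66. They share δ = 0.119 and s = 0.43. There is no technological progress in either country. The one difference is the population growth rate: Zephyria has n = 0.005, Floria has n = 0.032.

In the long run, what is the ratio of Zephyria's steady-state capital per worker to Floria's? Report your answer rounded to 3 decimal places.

k*_Z / k*_F ≈ 1.348

Steady-state k* = [s/(n + δ)]^(1/(1−α)), so the ratio is [ (s_Z/(n + δ)_Z) / (s_F/(n + δ)_F) ]^1.5152.
s_Z/(n + δ)_Z = 0.43/0.124 = 3.4677; s_F/(n + δ)_F = 0.43/0.151 = 2.8477.
Ratio = (3.4677/2.8477)^1.5152 = 1.2177^1.5152 ≈ 1.3478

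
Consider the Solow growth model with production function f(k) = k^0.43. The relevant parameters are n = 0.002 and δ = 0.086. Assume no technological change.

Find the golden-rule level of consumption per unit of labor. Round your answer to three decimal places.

c_gold ≈ 1.886

At the golden rule, f'(k) = n + δ, so α·k^(α−1) = n + δ and k_gold = (α/(n + δ))^(1/(1−α)).
k_gold = (0.43/0.088)^(1/0.57) = 4.8864^1.7544 ≈ 16.1719
c_gold = f(k_gold) − (n + δ)·k_gold = 3.3095 − 0.088×16.1719 ≈ 1.8864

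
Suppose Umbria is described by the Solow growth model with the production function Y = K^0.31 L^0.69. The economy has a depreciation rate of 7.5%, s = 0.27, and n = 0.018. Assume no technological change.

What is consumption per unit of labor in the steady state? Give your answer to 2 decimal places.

At the steady state, Δk = 0, so s·k^α = (n + δ)·k.
Dividing both sides by k: k^(1−α) = s / (n + δ).
k^0.69 = 0.27 / (0.018 + 0.075) = 0.27 / 0.093 = 2.9032
k* = 2.9032^(1/0.69) ≈ 4.6864
y* = (k*)^α = 4.6864^0.31 ≈ 1.6142
c* = (1 − s)·y* = (1 − 0.27) × 1.6142 ≈ 1.1784

c* ≈ 1.18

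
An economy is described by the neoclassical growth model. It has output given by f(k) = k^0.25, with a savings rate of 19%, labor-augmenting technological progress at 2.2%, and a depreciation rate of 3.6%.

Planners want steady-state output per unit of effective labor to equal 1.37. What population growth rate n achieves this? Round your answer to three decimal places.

At the steady state, Δk = 0, so s·k^α = (n + g + δ)·k.
Since y* = [s/(n + g + δ)]^(α/(1−α)), we have s/(n + g + δ) = (y*)^((1−α)/α) = 1.37^3 = 2.5714.
Therefore n + g + δ = s / 2.5714 = 0.19 / 2.5714 = 0.0739, so n = 0.0739 − 0.058 = 0.0159.

n ≈ 0.016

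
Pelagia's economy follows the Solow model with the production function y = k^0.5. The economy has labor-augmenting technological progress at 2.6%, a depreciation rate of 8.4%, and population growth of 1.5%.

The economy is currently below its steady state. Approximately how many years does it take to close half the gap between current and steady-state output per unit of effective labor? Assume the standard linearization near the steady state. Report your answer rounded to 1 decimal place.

about 11.1 years

Near the steady state the convergence rate is λ = (1 − α)(n + g + δ).
λ = (1 − 0.5) × 0.125 = 0.5 × 0.125 = 0.0625
Half-life = ln 2 / λ = 0.6931 / 0.0625 ≈ 11.09 years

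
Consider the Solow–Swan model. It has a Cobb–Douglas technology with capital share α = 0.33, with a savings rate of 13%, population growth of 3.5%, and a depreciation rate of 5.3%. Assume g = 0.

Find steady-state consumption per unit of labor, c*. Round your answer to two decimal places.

c* ≈ 1.05

In steady state, investment equals break-even investment: s·k^α = (n + δ)·k.
Dividing both sides by k: k^(1−α) = s / (n + δ).
k^0.67 = 0.13 / (0.035 + 0.053) = 0.13 / 0.088 = 1.4773
k* = 1.4773^(1/0.67) ≈ 1.7904
y* = (k*)^α = 1.7904^0.33 ≈ 1.2119
c* = (1 − s)·y* = (1 − 0.13) × 1.2119 ≈ 1.0544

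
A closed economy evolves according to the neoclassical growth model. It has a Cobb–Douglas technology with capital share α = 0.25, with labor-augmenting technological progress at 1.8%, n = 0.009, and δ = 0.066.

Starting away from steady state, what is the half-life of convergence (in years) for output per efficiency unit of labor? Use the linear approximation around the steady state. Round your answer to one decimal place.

Near the steady state the convergence rate is λ = (1 − α)(n + g + δ).
λ = (1 − 0.25) × 0.093 = 0.75 × 0.093 = 0.06975
Half-life = ln 2 / λ = 0.6931 / 0.06975 ≈ 9.94 years

about 9.9 years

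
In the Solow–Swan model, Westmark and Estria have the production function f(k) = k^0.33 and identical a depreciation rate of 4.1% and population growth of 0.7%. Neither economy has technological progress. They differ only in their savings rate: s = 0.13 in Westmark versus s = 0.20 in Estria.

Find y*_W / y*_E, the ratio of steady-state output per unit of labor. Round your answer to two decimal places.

Steady-state y* = [s/(n + δ)]^(α/(1−α)), so the ratio is [ (s_W/(n + δ)_W) / (s_E/(n + δ)_E) ]^0.4925.
s_W/(n + δ)_W = 0.13/0.048 = 2.7083; s_E/(n + δ)_E = 0.20/0.048 = 4.1667.
Ratio = (2.7083/4.1667)^0.4925 = 0.6500^0.4925 ≈ 0.8088

y*_W / y*_E ≈ 0.81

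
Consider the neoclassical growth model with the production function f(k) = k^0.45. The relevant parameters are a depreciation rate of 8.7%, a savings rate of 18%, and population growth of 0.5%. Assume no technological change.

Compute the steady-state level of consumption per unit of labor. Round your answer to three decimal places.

Steady state requires s·f(k) = (n + δ)·k, i.e. s·k^α = (n + δ)·k.
Dividing both sides by k: k^(1−α) = s / (n + δ).
k^0.55 = 0.18 / (0.005 + 0.087) = 0.18 / 0.092 = 1.9565
k* = 1.9565^(1/0.55) ≈ 3.3882
y* = (k*)^α = 3.3882^0.45 ≈ 1.7318
c* = (1 − s)·y* = (1 − 0.18) × 1.7318 ≈ 1.4201

c* = 1.420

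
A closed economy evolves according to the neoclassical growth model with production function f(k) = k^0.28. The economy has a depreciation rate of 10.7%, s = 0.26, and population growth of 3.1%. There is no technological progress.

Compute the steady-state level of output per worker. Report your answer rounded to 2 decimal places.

In steady state, investment equals break-even investment: s·k^α = (n + δ)·k.
Dividing both sides by k: k^(1−α) = s / (n + δ).
k^0.72 = 0.26 / (0.031 + 0.107) = 0.26 / 0.138 = 1.8841
k* = 1.8841^(1/0.72) ≈ 2.4104
y* = (k*)^α = 2.4104^0.28 ≈ 1.2793

y* ≈ 1.28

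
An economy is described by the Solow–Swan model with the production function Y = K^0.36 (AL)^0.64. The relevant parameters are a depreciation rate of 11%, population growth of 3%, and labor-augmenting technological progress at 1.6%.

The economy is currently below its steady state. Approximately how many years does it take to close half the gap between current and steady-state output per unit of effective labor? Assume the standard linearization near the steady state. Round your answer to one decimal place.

about 6.9 years

Near the steady state the convergence rate is λ = (1 − α)(n + g + δ).
λ = (1 − 0.36) × 0.156 = 0.64 × 0.156 = 0.09984
Half-life = ln 2 / λ = 0.6931 / 0.09984 ≈ 6.94 years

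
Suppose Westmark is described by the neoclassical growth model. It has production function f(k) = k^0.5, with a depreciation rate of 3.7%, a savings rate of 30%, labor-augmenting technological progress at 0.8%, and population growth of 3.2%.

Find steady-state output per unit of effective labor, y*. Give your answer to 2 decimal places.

y* = 3.90

At the steady state, Δk = 0, so s·k^α = (n + g + δ)·k.
Dividing both sides by k: k^(1−α) = s / (n + g + δ).
k^0.5 = 0.30 / (0.032 + 0.008 + 0.037) = 0.30 / 0.077 = 3.8961
k* = 3.8961^(1/0.5) ≈ 15.1796
y* = (k*)^α = 15.1796^0.5 ≈ 3.8961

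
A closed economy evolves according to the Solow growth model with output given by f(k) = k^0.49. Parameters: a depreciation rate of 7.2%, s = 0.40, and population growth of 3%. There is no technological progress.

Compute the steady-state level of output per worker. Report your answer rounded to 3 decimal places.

At the steady state, Δk = 0, so s·k^α = (n + δ)·k.
Dividing both sides by k: k^(1−α) = s / (n + δ).
k^0.51 = 0.40 / (0.030 + 0.072) = 0.40 / 0.102 = 3.9216
k* = 3.9216^(1/0.51) ≈ 14.5765
y* = (k*)^α = 14.5765^0.49 ≈ 3.7170

y* ≈ 3.717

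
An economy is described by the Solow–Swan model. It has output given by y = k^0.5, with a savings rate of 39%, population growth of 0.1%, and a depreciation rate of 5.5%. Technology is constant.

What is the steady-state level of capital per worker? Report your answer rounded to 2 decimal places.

In steady state, investment equals break-even investment: s·k^α = (n + δ)·k.
Dividing both sides by k: k^(1−α) = s / (n + δ).
k^0.5 = 0.39 / (0.001 + 0.055) = 0.39 / 0.056 = 6.9643
k* = 6.9643^(1/0.5) ≈ 48.5015

k* = 48.50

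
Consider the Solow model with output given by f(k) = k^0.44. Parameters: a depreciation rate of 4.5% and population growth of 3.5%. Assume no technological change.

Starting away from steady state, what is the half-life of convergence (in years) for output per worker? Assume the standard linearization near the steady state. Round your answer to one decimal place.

t_½ ≈ 15.5 years

Near the steady state the convergence rate is λ = (1 − α)(n + δ).
λ = (1 − 0.44) × 0.080 = 0.56 × 0.080 = 0.0448
Half-life = ln 2 / λ = 0.6931 / 0.0448 ≈ 15.47 years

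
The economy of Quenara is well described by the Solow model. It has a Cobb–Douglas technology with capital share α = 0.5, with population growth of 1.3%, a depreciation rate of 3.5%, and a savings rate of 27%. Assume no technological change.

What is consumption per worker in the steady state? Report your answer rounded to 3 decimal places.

c* = 4.106

At the steady state, Δk = 0, so s·k^α = (n + δ)·k.
Rearranging, k^(1−α) = s / (n + δ).
k^0.5 = 0.27 / (0.013 + 0.035) = 0.27 / 0.048 = 5.6250
k* = 5.6250^(1/0.5) ≈ 31.6406
y* = (k*)^α = 31.6406^0.5 ≈ 5.6250
c* = (1 − s)·y* = (1 − 0.27) × 5.6250 ≈ 4.1063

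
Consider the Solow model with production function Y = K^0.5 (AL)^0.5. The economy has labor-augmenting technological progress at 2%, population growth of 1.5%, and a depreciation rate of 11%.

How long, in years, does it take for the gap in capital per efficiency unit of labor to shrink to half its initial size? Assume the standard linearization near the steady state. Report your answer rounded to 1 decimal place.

Near the steady state the convergence rate is λ = (1 − α)(n + g + δ).
λ = (1 − 0.5) × 0.145 = 0.5 × 0.145 = 0.0725
Half-life = ln 2 / λ = 0.6931 / 0.0725 ≈ 9.56 years

t_½ ≈ 9.6 years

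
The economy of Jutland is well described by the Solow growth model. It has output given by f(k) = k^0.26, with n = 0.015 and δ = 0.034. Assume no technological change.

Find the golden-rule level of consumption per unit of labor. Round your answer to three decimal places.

c_gold ≈ 1.330

At the golden rule, f'(k) = n + δ, so α·k^(α−1) = n + δ and k_gold = (α/(n + δ))^(1/(1−α)).
k_gold = (0.26/0.049)^(1/0.74) = 5.3061^1.3514 ≈ 9.5381
c_gold = f(k_gold) − (n + δ)·k_gold = 1.7975 − 0.049×9.5381 ≈ 1.3301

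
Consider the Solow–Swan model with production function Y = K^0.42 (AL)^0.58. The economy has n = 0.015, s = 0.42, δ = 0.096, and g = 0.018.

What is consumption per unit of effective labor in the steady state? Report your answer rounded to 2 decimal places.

c* = 1.36

At the steady state, Δk = 0, so s·k^α = (n + g + δ)·k.
Dividing both sides by k: k^(1−α) = s / (n + g + δ).
k^0.58 = 0.42 / (0.015 + 0.018 + 0.096) = 0.42 / 0.129 = 3.2558
k* = 3.2558^(1/0.58) ≈ 7.6541
y* = (k*)^α = 7.6541^0.42 ≈ 2.3509
c* = (1 − s)·y* = (1 − 0.42) × 2.3509 ≈ 1.3635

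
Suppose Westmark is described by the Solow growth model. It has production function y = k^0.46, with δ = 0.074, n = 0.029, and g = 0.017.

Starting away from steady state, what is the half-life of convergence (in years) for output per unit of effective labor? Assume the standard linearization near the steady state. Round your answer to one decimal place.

Near the steady state the convergence rate is λ = (1 − α)(n + g + δ).
λ = (1 − 0.46) × 0.120 = 0.54 × 0.120 = 0.0648
Half-life = ln 2 / λ = 0.6931 / 0.0648 ≈ 10.70 years

t_½ ≈ 10.7 years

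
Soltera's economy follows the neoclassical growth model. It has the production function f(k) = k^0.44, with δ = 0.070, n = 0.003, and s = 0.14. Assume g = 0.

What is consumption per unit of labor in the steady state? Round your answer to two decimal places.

c* = 1.43

Steady state requires s·f(k) = (n + δ)·k, i.e. s·k^α = (n + δ)·k.
Dividing both sides by k: k^(1−α) = s / (n + δ).
k^0.56 = 0.14 / (0.003 + 0.070) = 0.14 / 0.073 = 1.9178
k* = 1.9178^(1/0.56) ≈ 3.1989
y* = (k*)^α = 3.1989^0.44 ≈ 1.6680
c* = (1 − s)·y* = (1 − 0.14) × 1.6680 ≈ 1.4345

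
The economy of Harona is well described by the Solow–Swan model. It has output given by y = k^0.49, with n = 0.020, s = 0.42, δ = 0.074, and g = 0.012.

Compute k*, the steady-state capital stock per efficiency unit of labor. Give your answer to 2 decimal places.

k* = 14.87

In steady state, investment equals break-even investment: s·k^α = (n + g + δ)·k.
Dividing both sides by k: k^(1−α) = s / (n + g + δ).
k^0.51 = 0.42 / (0.020 + 0.012 + 0.074) = 0.42 / 0.106 = 3.9623
k* = 3.9623^(1/0.51) ≈ 14.8746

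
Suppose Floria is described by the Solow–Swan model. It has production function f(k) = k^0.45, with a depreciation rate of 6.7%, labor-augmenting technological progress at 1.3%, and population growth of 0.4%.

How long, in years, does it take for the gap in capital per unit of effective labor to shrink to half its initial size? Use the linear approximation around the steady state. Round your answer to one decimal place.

half-life ≈ 15.0 years

Near the steady state the convergence rate is λ = (1 − α)(n + g + δ).
λ = (1 − 0.45) × 0.084 = 0.55 × 0.084 = 0.0462
Half-life = ln 2 / λ = 0.6931 / 0.0462 ≈ 15.00 years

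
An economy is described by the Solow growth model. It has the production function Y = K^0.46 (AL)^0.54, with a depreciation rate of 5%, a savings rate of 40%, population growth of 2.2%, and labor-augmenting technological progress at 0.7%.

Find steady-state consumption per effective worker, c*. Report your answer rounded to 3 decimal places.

c* = 2.389

At the steady state, Δk = 0, so s·k^α = (n + g + δ)·k.
Dividing both sides by k: k^(1−α) = s / (n + g + δ).
k^0.54 = 0.40 / (0.022 + 0.007 + 0.050) = 0.40 / 0.079 = 5.0633
k* = 5.0633^(1/0.54) ≈ 20.1608
y* = (k*)^α = 20.1608^0.46 ≈ 3.9817
c* = (1 − s)·y* = (1 − 0.40) × 3.9817 ≈ 2.3890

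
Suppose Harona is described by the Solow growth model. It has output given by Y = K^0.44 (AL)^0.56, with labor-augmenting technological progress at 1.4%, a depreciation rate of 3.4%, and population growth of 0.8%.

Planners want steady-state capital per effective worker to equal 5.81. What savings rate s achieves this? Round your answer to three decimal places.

In steady state, investment equals break-even investment: s·k^α = (n + g + δ)·k.
So s / (n + g + δ) = (k*)^(1−α) = 5.81^0.56 = 2.6788.
Therefore s = 2.6788 × (n + g + δ) = 2.6788 × 0.056 = 0.1500.

s ≈ 0.150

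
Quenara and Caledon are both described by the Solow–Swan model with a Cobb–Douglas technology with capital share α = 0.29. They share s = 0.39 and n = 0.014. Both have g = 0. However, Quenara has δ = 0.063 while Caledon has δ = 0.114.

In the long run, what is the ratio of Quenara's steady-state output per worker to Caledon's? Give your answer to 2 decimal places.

y*_Q / y*_C ≈ 1.23

Steady-state y* = [s/(n + δ)]^(α/(1−α)), so the ratio is [ (s_Q/(n + δ)_Q) / (s_C/(n + δ)_C) ]^0.4085.
s_Q/(n + δ)_Q = 0.39/0.077 = 5.0649; s_C/(n + δ)_C = 0.39/0.128 = 3.0469.
Ratio = (5.0649/3.0469)^0.4085 = 1.6623^0.4085 ≈ 1.2307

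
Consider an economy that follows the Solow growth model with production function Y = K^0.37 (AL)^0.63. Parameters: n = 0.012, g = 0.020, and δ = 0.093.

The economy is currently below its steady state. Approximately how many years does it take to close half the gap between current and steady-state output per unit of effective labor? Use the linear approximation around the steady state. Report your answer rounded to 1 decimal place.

Near the steady state the convergence rate is λ = (1 − α)(n + g + δ).
λ = (1 − 0.37) × 0.125 = 0.63 × 0.125 = 0.07875
Half-life = ln 2 / λ = 0.6931 / 0.07875 ≈ 8.80 years

t_½ ≈ 8.8 years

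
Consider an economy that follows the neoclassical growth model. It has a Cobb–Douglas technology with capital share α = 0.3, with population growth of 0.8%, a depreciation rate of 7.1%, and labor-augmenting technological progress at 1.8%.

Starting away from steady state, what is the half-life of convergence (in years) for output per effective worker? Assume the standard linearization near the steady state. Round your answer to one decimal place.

Near the steady state the convergence rate is λ = (1 − α)(n + g + δ).
λ = (1 − 0.3) × 0.097 = 0.7 × 0.097 = 0.0679
Half-life = ln 2 / λ = 0.6931 / 0.0679 ≈ 10.21 years

about 10.2 years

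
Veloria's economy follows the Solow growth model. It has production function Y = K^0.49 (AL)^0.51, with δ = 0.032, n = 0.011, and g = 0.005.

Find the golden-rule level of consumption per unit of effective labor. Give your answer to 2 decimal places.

At the golden rule, f'(k) = n + g + δ, so α·k^(α−1) = n + g + δ and k_gold = (α/(n + g + δ))^(1/(1−α)).
k_gold = (0.49/0.048)^(1/0.51) = 10.2083^1.9608 ≈ 95.1384
c_gold = f(k_gold) − (n + g + δ)·k_gold = 9.3195 − 0.048×95.1384 ≈ 4.7529

c_gold ≈ 4.75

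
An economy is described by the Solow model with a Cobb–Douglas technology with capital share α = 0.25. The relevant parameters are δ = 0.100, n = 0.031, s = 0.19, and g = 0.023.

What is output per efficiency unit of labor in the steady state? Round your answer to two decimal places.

y* ≈ 1.07

At the steady state, Δk = 0, so s·k^α = (n + g + δ)·k.
Dividing both sides by k: k^(1−α) = s / (n + g + δ).
k^0.75 = 0.19 / (0.031 + 0.023 + 0.100) = 0.19 / 0.154 = 1.2338
k* = 1.2338^(1/0.75) ≈ 1.3233
y* = (k*)^α = 1.3233^0.25 ≈ 1.0725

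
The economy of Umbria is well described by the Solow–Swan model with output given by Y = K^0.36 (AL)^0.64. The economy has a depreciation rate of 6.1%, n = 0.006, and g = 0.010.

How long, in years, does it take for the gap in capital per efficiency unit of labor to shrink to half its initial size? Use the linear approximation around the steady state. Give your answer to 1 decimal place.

about 14.1 years

Near the steady state the convergence rate is λ = (1 − α)(n + g + δ).
λ = (1 − 0.36) × 0.077 = 0.64 × 0.077 = 0.04928
Half-life = ln 2 / λ = 0.6931 / 0.04928 ≈ 14.06 years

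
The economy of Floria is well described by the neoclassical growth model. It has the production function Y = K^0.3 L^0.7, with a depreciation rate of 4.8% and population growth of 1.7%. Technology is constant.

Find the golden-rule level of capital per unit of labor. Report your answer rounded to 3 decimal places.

The golden rule sets f'(k) = n + δ, i.e. α·k^(α−1) = n + δ.
So k^(1−α) = α / (n + δ) = 0.3 / 0.065 = 4.6154.
k_gold = 4.6154^(1/0.7) ≈ 8.8894

k_gold ≈ 8.889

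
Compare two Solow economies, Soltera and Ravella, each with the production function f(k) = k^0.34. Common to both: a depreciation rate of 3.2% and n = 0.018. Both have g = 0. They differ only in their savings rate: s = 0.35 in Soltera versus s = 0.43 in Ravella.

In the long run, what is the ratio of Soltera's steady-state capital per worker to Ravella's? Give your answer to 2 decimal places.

Steady-state k* = [s/(n + δ)]^(1/(1−α)), so the ratio is [ (s_S/(n + δ)_S) / (s_R/(n + δ)_R) ]^1.5152.
s_S/(n + δ)_S = 0.35/0.050 = 7.0000; s_R/(n + δ)_R = 0.43/0.050 = 8.6000.
Ratio = (7.0000/8.6000)^1.5152 = 0.8140^1.5152 ≈ 0.7321

k*_S / k*_R ≈ 0.73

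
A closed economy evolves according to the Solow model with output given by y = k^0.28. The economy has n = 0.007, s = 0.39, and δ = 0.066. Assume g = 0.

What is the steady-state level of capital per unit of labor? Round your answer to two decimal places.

Steady state requires s·f(k) = (n + δ)·k, i.e. s·k^α = (n + δ)·k.
Rearranging, k^(1−α) = s / (n + δ).
k^0.72 = 0.39 / (0.007 + 0.066) = 0.39 / 0.073 = 5.3425
k* = 5.3425^(1/0.72) ≈ 10.2508

k* = 10.25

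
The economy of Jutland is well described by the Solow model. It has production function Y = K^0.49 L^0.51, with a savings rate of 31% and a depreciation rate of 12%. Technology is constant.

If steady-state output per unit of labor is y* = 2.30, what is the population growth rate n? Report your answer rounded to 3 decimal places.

n ≈ 0.010

At the steady state, Δk = 0, so s·k^α = (n + δ)·k.
Since y* = [s/(n + δ)]^(α/(1−α)), we have s/(n + δ) = (y*)^((1−α)/α) = 2.30^1.0408 = 2.3795.
Therefore n + δ = s / 2.3795 = 0.31 / 2.3795 = 0.1303, so n = 0.1303 − 0.120 = 0.0103.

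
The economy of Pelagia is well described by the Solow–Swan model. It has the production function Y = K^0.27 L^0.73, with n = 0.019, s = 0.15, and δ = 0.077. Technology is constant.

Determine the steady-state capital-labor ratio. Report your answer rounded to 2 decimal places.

In steady state, investment equals break-even investment: s·k^α = (n + δ)·k.
Dividing both sides by k: k^(1−α) = s / (n + δ).
k^0.73 = 0.15 / (0.019 + 0.077) = 0.15 / 0.096 = 1.5625
k* = 1.5625^(1/0.73) ≈ 1.8429

k* ≈ 1.84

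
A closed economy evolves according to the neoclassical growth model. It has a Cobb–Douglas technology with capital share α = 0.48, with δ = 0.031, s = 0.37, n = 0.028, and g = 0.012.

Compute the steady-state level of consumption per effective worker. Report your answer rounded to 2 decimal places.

At the steady state, Δk = 0, so s·k^α = (n + g + δ)·k.
Rearranging, k^(1−α) = s / (n + g + δ).
k^0.52 = 0.37 / (0.028 + 0.012 + 0.031) = 0.37 / 0.071 = 5.2113
k* = 5.2113^(1/0.52) ≈ 23.9190
y* = (k*)^α = 23.9190^0.48 ≈ 4.5898
c* = (1 − s)·y* = (1 − 0.37) × 4.5898 ≈ 2.8916

c* ≈ 2.89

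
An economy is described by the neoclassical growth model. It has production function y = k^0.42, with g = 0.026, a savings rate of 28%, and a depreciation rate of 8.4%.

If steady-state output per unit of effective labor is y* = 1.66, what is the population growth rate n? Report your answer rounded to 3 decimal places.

n ≈ 0.029

In steady state, investment equals break-even investment: s·k^α = (n + g + δ)·k.
Since y* = [s/(n + g + δ)]^(α/(1−α)), we have s/(n + g + δ) = (y*)^((1−α)/α) = 1.66^1.381 = 2.0136.
Therefore n + g + δ = s / 2.0136 = 0.28 / 2.0136 = 0.1391, so n = 0.1391 − 0.110 = 0.0291.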